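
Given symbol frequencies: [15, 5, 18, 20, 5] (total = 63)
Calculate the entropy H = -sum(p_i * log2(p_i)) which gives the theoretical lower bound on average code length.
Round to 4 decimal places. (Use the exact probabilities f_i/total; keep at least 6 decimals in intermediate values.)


Per-symbol terms -p_i * log2(p_i) with p_i = f_i/63:
  p = 15/63 = 0.238095: log2(p) = -2.070389, -p*log2(p) = 0.492950
  p = 5/63 = 0.079365: log2(p) = -3.655352, -p*log2(p) = 0.290107
  p = 18/63 = 0.285714: log2(p) = -1.807355, -p*log2(p) = 0.516387
  p = 20/63 = 0.317460: log2(p) = -1.655352, -p*log2(p) = 0.525509
  p = 5/63 = 0.079365: log2(p) = -3.655352, -p*log2(p) = 0.290107
H = 0.492950 + 0.290107 + 0.516387 + 0.525509 + 0.290107 = 2.115060

H = 2.1151 bits/symbol


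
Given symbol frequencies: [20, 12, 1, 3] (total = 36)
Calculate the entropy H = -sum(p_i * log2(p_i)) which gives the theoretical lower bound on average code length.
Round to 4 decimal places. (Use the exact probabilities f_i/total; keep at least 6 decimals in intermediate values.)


Per-symbol terms -p_i * log2(p_i) with p_i = f_i/36:
  p = 20/36 = 0.555556: log2(p) = -0.847997, -p*log2(p) = 0.471109
  p = 12/36 = 0.333333: log2(p) = -1.584963, -p*log2(p) = 0.528321
  p = 1/36 = 0.027778: log2(p) = -5.169925, -p*log2(p) = 0.143609
  p = 3/36 = 0.083333: log2(p) = -3.584963, -p*log2(p) = 0.298747
H = 0.471109 + 0.528321 + 0.143609 + 0.298747 = 1.441786

H = 1.4418 bits/symbol


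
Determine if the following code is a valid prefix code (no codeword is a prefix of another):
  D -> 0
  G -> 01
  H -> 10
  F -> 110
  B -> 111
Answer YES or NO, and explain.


Checking each pair (does one codeword prefix another?):
  D='0' vs G='01': prefix -- VIOLATION

NO -- this is NOT a valid prefix code. D (0) is a prefix of G (01).


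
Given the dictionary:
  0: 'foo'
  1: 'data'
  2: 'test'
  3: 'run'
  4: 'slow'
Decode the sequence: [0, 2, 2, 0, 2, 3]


Look up each index in the dictionary:
  0 -> 'foo'
  2 -> 'test'
  2 -> 'test'
  0 -> 'foo'
  2 -> 'test'
  3 -> 'run'

Decoded: "foo test test foo test run"


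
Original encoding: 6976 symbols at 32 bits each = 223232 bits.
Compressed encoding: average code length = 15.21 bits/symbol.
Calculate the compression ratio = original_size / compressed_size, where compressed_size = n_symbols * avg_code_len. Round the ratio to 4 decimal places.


original_size = n_symbols * orig_bits = 6976 * 32 = 223232 bits
compressed_size = n_symbols * avg_code_len = 6976 * 15.21 = 106104.96 bits
ratio = original_size / compressed_size = 223232 / 106104.96 = 2.1039

Compression ratio = 2.1039


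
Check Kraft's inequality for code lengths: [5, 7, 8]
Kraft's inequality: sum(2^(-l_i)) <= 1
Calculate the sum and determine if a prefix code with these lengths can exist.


Sum = 2^(-5) + 2^(-7) + 2^(-8)
    = 0.03125 + 0.0078125 + 0.00390625
    = 11/256 = 0.04296875
Since 0.04296875 <= 1, Kraft's inequality IS satisfied.
A prefix code with these lengths CAN exist.

Kraft sum = 0.04296875. Satisfied.


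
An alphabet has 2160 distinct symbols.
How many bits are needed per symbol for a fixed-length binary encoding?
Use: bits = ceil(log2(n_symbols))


log2(2160) = 11.0768
Bracket: 2^11 = 2048 < 2160 <= 2^12 = 4096
So ceil(log2(2160)) = 12

bits = ceil(log2(2160)) = ceil(11.0768) = 12 bits


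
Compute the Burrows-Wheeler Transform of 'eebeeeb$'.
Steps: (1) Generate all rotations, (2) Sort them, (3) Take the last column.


Rotations (sorted):
  0: $eebeeeb -> last char: b
  1: b$eebeee -> last char: e
  2: beeeb$ee -> last char: e
  3: eb$eebee -> last char: e
  4: ebeeeb$e -> last char: e
  5: eeb$eebe -> last char: e
  6: eebeeeb$ -> last char: $
  7: eeeb$eeb -> last char: b


BWT = beeeee$b


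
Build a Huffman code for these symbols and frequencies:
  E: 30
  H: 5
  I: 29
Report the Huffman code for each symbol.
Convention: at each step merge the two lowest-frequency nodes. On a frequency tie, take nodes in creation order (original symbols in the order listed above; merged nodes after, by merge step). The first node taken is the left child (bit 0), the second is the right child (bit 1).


Huffman tree construction:
Step 1: Merge H(5) + I(29) = 34
Step 2: Merge E(30) + (H+I)(34) = 64
Read each symbol's code off the tree from the root (left child = 0, right child = 1).

Codes:
  E: 0 (length 1)
  H: 10 (length 2)
  I: 11 (length 2)
Average code length: 98/64 = 1.5313 bits/symbol


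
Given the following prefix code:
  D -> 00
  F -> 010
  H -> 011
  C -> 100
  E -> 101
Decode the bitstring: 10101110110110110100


Decoding step by step:
Bits 101 -> E
Bits 011 -> H
Bits 101 -> E
Bits 101 -> E
Bits 101 -> E
Bits 101 -> E
Bits 00 -> D


Decoded message: EHEEEED


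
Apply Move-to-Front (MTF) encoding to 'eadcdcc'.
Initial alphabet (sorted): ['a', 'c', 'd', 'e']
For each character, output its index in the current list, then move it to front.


MTF encoding:
'e': index 3 in ['a', 'c', 'd', 'e'] -> ['e', 'a', 'c', 'd']
'a': index 1 in ['e', 'a', 'c', 'd'] -> ['a', 'e', 'c', 'd']
'd': index 3 in ['a', 'e', 'c', 'd'] -> ['d', 'a', 'e', 'c']
'c': index 3 in ['d', 'a', 'e', 'c'] -> ['c', 'd', 'a', 'e']
'd': index 1 in ['c', 'd', 'a', 'e'] -> ['d', 'c', 'a', 'e']
'c': index 1 in ['d', 'c', 'a', 'e'] -> ['c', 'd', 'a', 'e']
'c': index 0 in ['c', 'd', 'a', 'e'] -> ['c', 'd', 'a', 'e']


Output: [3, 1, 3, 3, 1, 1, 0]


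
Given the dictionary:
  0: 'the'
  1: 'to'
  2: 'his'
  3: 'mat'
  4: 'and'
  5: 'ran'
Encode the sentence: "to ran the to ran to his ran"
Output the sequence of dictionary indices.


Look up each word in the dictionary:
  'to' -> 1
  'ran' -> 5
  'the' -> 0
  'to' -> 1
  'ran' -> 5
  'to' -> 1
  'his' -> 2
  'ran' -> 5

Encoded: [1, 5, 0, 1, 5, 1, 2, 5]


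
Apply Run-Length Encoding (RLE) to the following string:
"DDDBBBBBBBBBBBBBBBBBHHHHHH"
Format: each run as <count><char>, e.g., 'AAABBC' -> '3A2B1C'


Scanning runs left to right:
  i=0: run of 'D' x 3 -> '3D'
  i=3: run of 'B' x 17 -> '17B'
  i=20: run of 'H' x 6 -> '6H'

RLE = 3D17B6H


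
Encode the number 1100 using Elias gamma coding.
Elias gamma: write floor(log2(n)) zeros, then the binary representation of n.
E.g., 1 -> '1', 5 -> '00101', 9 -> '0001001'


num_bits = floor(log2(1100)) + 1 = 11
leading_zeros = num_bits - 1 = 10
binary(1100) = 10001001100

Elias gamma(1100) = '0000000000' + '10001001100' = 000000000010001001100 (21 bits)


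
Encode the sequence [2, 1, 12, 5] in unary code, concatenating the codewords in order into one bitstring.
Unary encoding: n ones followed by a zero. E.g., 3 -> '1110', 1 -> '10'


Encode each number as n ones followed by a terminating 0:
  2 -> 110 (3 bits)
  1 -> 10 (2 bits)
  12 -> 1111111111110 (13 bits)
  5 -> 111110 (6 bits)
Total length = 3 + 2 + 13 + 6 = 24 bits.

Unary([2, 1, 12, 5]) = 110101111111111110111110 (24 bits)


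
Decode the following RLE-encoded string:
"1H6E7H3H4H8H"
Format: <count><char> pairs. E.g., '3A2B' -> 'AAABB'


Expanding each <count><char> pair:
  1H -> 'H'
  6E -> 'EEEEEE'
  7H -> 'HHHHHHH'
  3H -> 'HHH'
  4H -> 'HHHH'
  8H -> 'HHHHHHHH'

Decoded = HEEEEEEHHHHHHHHHHHHHHHHHHHHHH


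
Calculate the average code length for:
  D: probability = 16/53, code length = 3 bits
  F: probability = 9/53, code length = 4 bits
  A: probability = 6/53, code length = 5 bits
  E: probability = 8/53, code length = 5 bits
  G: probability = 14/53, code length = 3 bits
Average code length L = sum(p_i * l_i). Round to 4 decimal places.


Weighted contributions p_i * l_i:
  D: (16/53) * 3 = 48/53
  F: (9/53) * 4 = 36/53
  A: (6/53) * 5 = 30/53
  E: (8/53) * 5 = 40/53
  G: (14/53) * 3 = 42/53
Sum = (48 + 36 + 30 + 40 + 42)/53 = 196/53

L = 196/53 = 3.6981 bits/symbol


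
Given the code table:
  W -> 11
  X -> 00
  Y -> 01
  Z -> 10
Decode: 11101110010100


Decoding:
11 -> W
10 -> Z
11 -> W
10 -> Z
01 -> Y
01 -> Y
00 -> X


Result: WZWZYYX


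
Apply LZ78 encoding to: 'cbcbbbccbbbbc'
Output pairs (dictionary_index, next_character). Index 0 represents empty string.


LZ78 encoding steps:
Dictionary: {0: ''}
Step 1: w='' (idx 0), next='c' -> output (0, 'c'), add 'c' as idx 1
Step 2: w='' (idx 0), next='b' -> output (0, 'b'), add 'b' as idx 2
Step 3: w='c' (idx 1), next='b' -> output (1, 'b'), add 'cb' as idx 3
Step 4: w='b' (idx 2), next='b' -> output (2, 'b'), add 'bb' as idx 4
Step 5: w='c' (idx 1), next='c' -> output (1, 'c'), add 'cc' as idx 5
Step 6: w='bb' (idx 4), next='b' -> output (4, 'b'), add 'bbb' as idx 6
Step 7: w='b' (idx 2), next='c' -> output (2, 'c'), add 'bc' as idx 7


Encoded: [(0, 'c'), (0, 'b'), (1, 'b'), (2, 'b'), (1, 'c'), (4, 'b'), (2, 'c')]


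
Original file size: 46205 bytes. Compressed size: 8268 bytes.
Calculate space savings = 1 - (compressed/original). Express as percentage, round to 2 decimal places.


ratio = compressed/original = 8268/46205 = 0.178942
savings = 1 - ratio = 1 - 0.178942 = 0.821058
as a percentage: 0.821058 * 100 = 82.11%

Space savings = 1 - 8268/46205 = 82.11%


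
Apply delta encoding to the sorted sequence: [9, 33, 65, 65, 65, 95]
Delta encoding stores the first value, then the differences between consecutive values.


First value: 9
Deltas:
  33 - 9 = 24
  65 - 33 = 32
  65 - 65 = 0
  65 - 65 = 0
  95 - 65 = 30


Delta encoded: [9, 24, 32, 0, 0, 30]


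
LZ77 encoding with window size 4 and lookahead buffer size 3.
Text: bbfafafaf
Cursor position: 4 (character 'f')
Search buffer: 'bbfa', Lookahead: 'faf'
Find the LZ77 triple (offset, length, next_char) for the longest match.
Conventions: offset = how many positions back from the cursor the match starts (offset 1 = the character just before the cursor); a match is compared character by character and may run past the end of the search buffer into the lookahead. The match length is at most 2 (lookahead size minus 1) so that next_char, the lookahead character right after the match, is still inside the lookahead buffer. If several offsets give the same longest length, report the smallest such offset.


Try each offset into the search buffer:
  offset=1 (pos 3, char 'a'): match length 0
  offset=2 (pos 2, char 'f'): match length 2
  offset=3 (pos 1, char 'b'): match length 0
  offset=4 (pos 0, char 'b'): match length 0
Longest match has length 2 at offset 2.
next_char = character at position 4 + 2 = 6 -> 'f'

Best match: offset=2, length=2 (matching 'fa' starting at position 2)
LZ77 triple: (2, 2, 'f')


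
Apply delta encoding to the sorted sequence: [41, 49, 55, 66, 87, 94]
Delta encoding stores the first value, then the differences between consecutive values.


First value: 41
Deltas:
  49 - 41 = 8
  55 - 49 = 6
  66 - 55 = 11
  87 - 66 = 21
  94 - 87 = 7


Delta encoded: [41, 8, 6, 11, 21, 7]


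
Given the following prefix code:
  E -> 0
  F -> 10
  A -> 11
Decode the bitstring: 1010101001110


Decoding step by step:
Bits 10 -> F
Bits 10 -> F
Bits 10 -> F
Bits 10 -> F
Bits 0 -> E
Bits 11 -> A
Bits 10 -> F


Decoded message: FFFFEAF


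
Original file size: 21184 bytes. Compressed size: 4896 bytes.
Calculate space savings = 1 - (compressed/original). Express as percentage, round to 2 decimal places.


ratio = compressed/original = 4896/21184 = 0.231118
savings = 1 - ratio = 1 - 0.231118 = 0.768882
as a percentage: 0.768882 * 100 = 76.89%

Space savings = 1 - 4896/21184 = 76.89%


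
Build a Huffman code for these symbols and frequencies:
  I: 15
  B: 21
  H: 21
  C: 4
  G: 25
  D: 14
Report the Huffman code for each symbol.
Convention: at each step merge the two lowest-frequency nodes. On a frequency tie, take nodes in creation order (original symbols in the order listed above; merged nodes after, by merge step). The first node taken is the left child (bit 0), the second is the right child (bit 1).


Huffman tree construction:
Step 1: Merge C(4) + D(14) = 18
Step 2: Merge I(15) + (C+D)(18) = 33
Step 3: Merge B(21) + H(21) = 42
Step 4: Merge G(25) + (I+(C+D))(33) = 58
Step 5: Merge (B+H)(42) + (G+(I+(C+D)))(58) = 100
Read each symbol's code off the tree from the root (left child = 0, right child = 1).

Codes:
  I: 110 (length 3)
  B: 00 (length 2)
  H: 01 (length 2)
  C: 1110 (length 4)
  G: 10 (length 2)
  D: 1111 (length 4)
Average code length: 251/100 = 2.5100 bits/symbol


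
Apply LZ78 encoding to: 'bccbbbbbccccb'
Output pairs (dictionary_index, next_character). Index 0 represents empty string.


LZ78 encoding steps:
Dictionary: {0: ''}
Step 1: w='' (idx 0), next='b' -> output (0, 'b'), add 'b' as idx 1
Step 2: w='' (idx 0), next='c' -> output (0, 'c'), add 'c' as idx 2
Step 3: w='c' (idx 2), next='b' -> output (2, 'b'), add 'cb' as idx 3
Step 4: w='b' (idx 1), next='b' -> output (1, 'b'), add 'bb' as idx 4
Step 5: w='bb' (idx 4), next='c' -> output (4, 'c'), add 'bbc' as idx 5
Step 6: w='c' (idx 2), next='c' -> output (2, 'c'), add 'cc' as idx 6
Step 7: w='cb' (idx 3), end of input -> output (3, '')


Encoded: [(0, 'b'), (0, 'c'), (2, 'b'), (1, 'b'), (4, 'c'), (2, 'c'), (3, '')]


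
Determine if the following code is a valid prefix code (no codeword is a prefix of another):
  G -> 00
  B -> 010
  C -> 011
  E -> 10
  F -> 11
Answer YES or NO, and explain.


Checking each pair (does one codeword prefix another?):
  G='00' vs B='010': no prefix
  G='00' vs C='011': no prefix
  G='00' vs E='10': no prefix
  G='00' vs F='11': no prefix
  B='010' vs G='00': no prefix
  B='010' vs C='011': no prefix
  B='010' vs E='10': no prefix
  B='010' vs F='11': no prefix
  C='011' vs G='00': no prefix
  C='011' vs B='010': no prefix
  C='011' vs E='10': no prefix
  C='011' vs F='11': no prefix
  E='10' vs G='00': no prefix
  E='10' vs B='010': no prefix
  E='10' vs C='011': no prefix
  E='10' vs F='11': no prefix
  F='11' vs G='00': no prefix
  F='11' vs B='010': no prefix
  F='11' vs C='011': no prefix
  F='11' vs E='10': no prefix
No violation found over all pairs.

YES -- this is a valid prefix code. No codeword is a prefix of any other codeword.


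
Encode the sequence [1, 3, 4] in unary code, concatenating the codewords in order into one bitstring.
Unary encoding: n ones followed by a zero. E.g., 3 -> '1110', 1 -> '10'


Encode each number as n ones followed by a terminating 0:
  1 -> 10 (2 bits)
  3 -> 1110 (4 bits)
  4 -> 11110 (5 bits)
Total length = 2 + 4 + 5 = 11 bits.

Unary([1, 3, 4]) = 10111011110 (11 bits)


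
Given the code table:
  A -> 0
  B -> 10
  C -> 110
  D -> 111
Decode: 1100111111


Decoding:
110 -> C
0 -> A
111 -> D
111 -> D


Result: CADD


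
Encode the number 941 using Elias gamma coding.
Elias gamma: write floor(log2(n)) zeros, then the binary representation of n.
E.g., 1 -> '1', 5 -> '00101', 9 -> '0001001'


num_bits = floor(log2(941)) + 1 = 10
leading_zeros = num_bits - 1 = 9
binary(941) = 1110101101

Elias gamma(941) = '000000000' + '1110101101' = 0000000001110101101 (19 bits)


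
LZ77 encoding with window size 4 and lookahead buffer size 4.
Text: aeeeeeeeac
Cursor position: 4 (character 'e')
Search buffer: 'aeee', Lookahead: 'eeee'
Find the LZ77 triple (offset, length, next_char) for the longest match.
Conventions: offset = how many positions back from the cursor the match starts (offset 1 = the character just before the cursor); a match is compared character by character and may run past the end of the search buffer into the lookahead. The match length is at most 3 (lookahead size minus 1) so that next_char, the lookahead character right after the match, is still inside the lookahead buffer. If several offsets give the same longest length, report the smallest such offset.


Try each offset into the search buffer:
  offset=1 (pos 3, char 'e'): match length 3
  offset=2 (pos 2, char 'e'): match length 3
  offset=3 (pos 1, char 'e'): match length 3
  offset=4 (pos 0, char 'a'): match length 0
Longest match has length 3, found at offsets 1, 2, 3; take the smallest, offset 1.
next_char = character at position 4 + 3 = 7 -> 'e'

Best match: offset=1, length=3 (matching 'eee' starting at position 3)
LZ77 triple: (1, 3, 'e')


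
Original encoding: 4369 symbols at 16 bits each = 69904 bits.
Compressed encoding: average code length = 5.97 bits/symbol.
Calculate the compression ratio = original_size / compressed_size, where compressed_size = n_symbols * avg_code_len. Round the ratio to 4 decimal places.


original_size = n_symbols * orig_bits = 4369 * 16 = 69904 bits
compressed_size = n_symbols * avg_code_len = 4369 * 5.97 = 26082.93 bits
ratio = original_size / compressed_size = 69904 / 26082.93 = 2.6801

Compression ratio = 2.6801


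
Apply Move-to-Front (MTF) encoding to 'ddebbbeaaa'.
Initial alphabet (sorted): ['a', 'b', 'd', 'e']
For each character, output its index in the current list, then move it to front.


MTF encoding:
'd': index 2 in ['a', 'b', 'd', 'e'] -> ['d', 'a', 'b', 'e']
'd': index 0 in ['d', 'a', 'b', 'e'] -> ['d', 'a', 'b', 'e']
'e': index 3 in ['d', 'a', 'b', 'e'] -> ['e', 'd', 'a', 'b']
'b': index 3 in ['e', 'd', 'a', 'b'] -> ['b', 'e', 'd', 'a']
'b': index 0 in ['b', 'e', 'd', 'a'] -> ['b', 'e', 'd', 'a']
'b': index 0 in ['b', 'e', 'd', 'a'] -> ['b', 'e', 'd', 'a']
'e': index 1 in ['b', 'e', 'd', 'a'] -> ['e', 'b', 'd', 'a']
'a': index 3 in ['e', 'b', 'd', 'a'] -> ['a', 'e', 'b', 'd']
'a': index 0 in ['a', 'e', 'b', 'd'] -> ['a', 'e', 'b', 'd']
'a': index 0 in ['a', 'e', 'b', 'd'] -> ['a', 'e', 'b', 'd']


Output: [2, 0, 3, 3, 0, 0, 1, 3, 0, 0]


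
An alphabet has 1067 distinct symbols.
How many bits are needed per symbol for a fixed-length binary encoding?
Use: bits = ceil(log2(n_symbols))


log2(1067) = 10.0593
Bracket: 2^10 = 1024 < 1067 <= 2^11 = 2048
So ceil(log2(1067)) = 11

bits = ceil(log2(1067)) = ceil(10.0593) = 11 bits


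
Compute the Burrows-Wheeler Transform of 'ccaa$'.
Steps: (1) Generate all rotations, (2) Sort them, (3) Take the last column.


Rotations (sorted):
  0: $ccaa -> last char: a
  1: a$cca -> last char: a
  2: aa$cc -> last char: c
  3: caa$c -> last char: c
  4: ccaa$ -> last char: $


BWT = aacc$


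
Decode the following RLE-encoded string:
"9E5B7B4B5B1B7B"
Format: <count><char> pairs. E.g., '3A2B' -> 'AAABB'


Expanding each <count><char> pair:
  9E -> 'EEEEEEEEE'
  5B -> 'BBBBB'
  7B -> 'BBBBBBB'
  4B -> 'BBBB'
  5B -> 'BBBBB'
  1B -> 'B'
  7B -> 'BBBBBBB'

Decoded = EEEEEEEEEBBBBBBBBBBBBBBBBBBBBBBBBBBBBB


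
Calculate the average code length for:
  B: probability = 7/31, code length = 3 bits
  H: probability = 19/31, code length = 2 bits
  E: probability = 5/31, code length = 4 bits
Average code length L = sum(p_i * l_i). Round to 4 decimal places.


Weighted contributions p_i * l_i:
  B: (7/31) * 3 = 21/31
  H: (19/31) * 2 = 38/31
  E: (5/31) * 4 = 20/31
Sum = (21 + 38 + 20)/31 = 79/31

L = 79/31 = 2.5484 bits/symbol


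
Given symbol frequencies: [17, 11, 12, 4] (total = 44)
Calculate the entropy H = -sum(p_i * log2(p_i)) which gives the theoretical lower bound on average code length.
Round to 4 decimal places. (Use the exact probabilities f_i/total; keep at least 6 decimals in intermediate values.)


Per-symbol terms -p_i * log2(p_i) with p_i = f_i/44:
  p = 17/44 = 0.386364: log2(p) = -1.371969, -p*log2(p) = 0.530079
  p = 11/44 = 0.250000: log2(p) = -2.000000, -p*log2(p) = 0.500000
  p = 12/44 = 0.272727: log2(p) = -1.874469, -p*log2(p) = 0.511219
  p = 4/44 = 0.090909: log2(p) = -3.459432, -p*log2(p) = 0.314494
H = 0.530079 + 0.500000 + 0.511219 + 0.314494 = 1.855792

H = 1.8558 bits/symbol


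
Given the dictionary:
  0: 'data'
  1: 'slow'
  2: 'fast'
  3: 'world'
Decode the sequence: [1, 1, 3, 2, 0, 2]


Look up each index in the dictionary:
  1 -> 'slow'
  1 -> 'slow'
  3 -> 'world'
  2 -> 'fast'
  0 -> 'data'
  2 -> 'fast'

Decoded: "slow slow world fast data fast"


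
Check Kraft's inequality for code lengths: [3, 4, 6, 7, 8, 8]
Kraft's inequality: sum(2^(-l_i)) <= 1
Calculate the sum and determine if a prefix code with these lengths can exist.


Sum = 2^(-3) + 2^(-4) + 2^(-6) + 2^(-7) + 2^(-8) + 2^(-8)
    = 0.125 + 0.0625 + 0.015625 + 0.0078125 + 0.00390625 + 0.00390625
    = 56/256 = 0.21875
Since 0.21875 <= 1, Kraft's inequality IS satisfied.
A prefix code with these lengths CAN exist.

Kraft sum = 0.21875. Satisfied.


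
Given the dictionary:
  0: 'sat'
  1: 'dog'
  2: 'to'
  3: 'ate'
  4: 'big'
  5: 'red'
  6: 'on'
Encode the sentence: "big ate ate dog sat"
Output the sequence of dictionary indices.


Look up each word in the dictionary:
  'big' -> 4
  'ate' -> 3
  'ate' -> 3
  'dog' -> 1
  'sat' -> 0

Encoded: [4, 3, 3, 1, 0]


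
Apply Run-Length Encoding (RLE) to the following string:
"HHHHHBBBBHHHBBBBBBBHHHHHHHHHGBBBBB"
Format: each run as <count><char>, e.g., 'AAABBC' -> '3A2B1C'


Scanning runs left to right:
  i=0: run of 'H' x 5 -> '5H'
  i=5: run of 'B' x 4 -> '4B'
  i=9: run of 'H' x 3 -> '3H'
  i=12: run of 'B' x 7 -> '7B'
  i=19: run of 'H' x 9 -> '9H'
  i=28: run of 'G' x 1 -> '1G'
  i=29: run of 'B' x 5 -> '5B'

RLE = 5H4B3H7B9H1G5B


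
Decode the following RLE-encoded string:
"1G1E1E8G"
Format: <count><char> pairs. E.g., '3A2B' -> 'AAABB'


Expanding each <count><char> pair:
  1G -> 'G'
  1E -> 'E'
  1E -> 'E'
  8G -> 'GGGGGGGG'

Decoded = GEEGGGGGGGG


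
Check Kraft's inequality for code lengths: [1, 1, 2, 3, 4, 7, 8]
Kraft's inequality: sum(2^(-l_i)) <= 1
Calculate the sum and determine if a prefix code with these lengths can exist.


Sum = 2^(-1) + 2^(-1) + 2^(-2) + 2^(-3) + 2^(-4) + 2^(-7) + 2^(-8)
    = 0.5 + 0.5 + 0.25 + 0.125 + 0.0625 + 0.0078125 + 0.00390625
    = 371/256 = 1.44921875
Since 1.44921875 > 1, Kraft's inequality is NOT satisfied.
A prefix code with these lengths CANNOT exist.

Kraft sum = 1.44921875. Not satisfied.


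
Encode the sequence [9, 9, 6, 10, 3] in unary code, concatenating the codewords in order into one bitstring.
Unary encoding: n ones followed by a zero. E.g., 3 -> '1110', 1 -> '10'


Encode each number as n ones followed by a terminating 0:
  9 -> 1111111110 (10 bits)
  9 -> 1111111110 (10 bits)
  6 -> 1111110 (7 bits)
  10 -> 11111111110 (11 bits)
  3 -> 1110 (4 bits)
Total length = 10 + 10 + 7 + 11 + 4 = 42 bits.

Unary([9, 9, 6, 10, 3]) = 111111111011111111101111110111111111101110 (42 bits)


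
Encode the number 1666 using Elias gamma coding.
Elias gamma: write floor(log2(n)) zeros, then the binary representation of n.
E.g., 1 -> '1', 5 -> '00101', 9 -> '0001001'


num_bits = floor(log2(1666)) + 1 = 11
leading_zeros = num_bits - 1 = 10
binary(1666) = 11010000010

Elias gamma(1666) = '0000000000' + '11010000010' = 000000000011010000010 (21 bits)


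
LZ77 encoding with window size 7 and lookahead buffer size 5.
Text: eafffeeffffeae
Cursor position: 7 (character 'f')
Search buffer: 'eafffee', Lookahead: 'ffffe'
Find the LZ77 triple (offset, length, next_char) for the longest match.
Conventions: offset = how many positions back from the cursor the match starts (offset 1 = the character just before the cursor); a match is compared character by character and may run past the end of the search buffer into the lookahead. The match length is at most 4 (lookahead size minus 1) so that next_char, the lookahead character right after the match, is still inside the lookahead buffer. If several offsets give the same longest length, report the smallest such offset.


Try each offset into the search buffer:
  offset=1 (pos 6, char 'e'): match length 0
  offset=2 (pos 5, char 'e'): match length 0
  offset=3 (pos 4, char 'f'): match length 1
  offset=4 (pos 3, char 'f'): match length 2
  offset=5 (pos 2, char 'f'): match length 3
  offset=6 (pos 1, char 'a'): match length 0
  offset=7 (pos 0, char 'e'): match length 0
Longest match has length 3 at offset 5.
next_char = character at position 7 + 3 = 10 -> 'f'

Best match: offset=5, length=3 (matching 'fff' starting at position 2)
LZ77 triple: (5, 3, 'f')


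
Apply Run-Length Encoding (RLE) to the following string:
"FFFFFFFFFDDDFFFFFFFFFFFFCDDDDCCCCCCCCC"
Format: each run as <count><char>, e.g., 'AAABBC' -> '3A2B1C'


Scanning runs left to right:
  i=0: run of 'F' x 9 -> '9F'
  i=9: run of 'D' x 3 -> '3D'
  i=12: run of 'F' x 12 -> '12F'
  i=24: run of 'C' x 1 -> '1C'
  i=25: run of 'D' x 4 -> '4D'
  i=29: run of 'C' x 9 -> '9C'

RLE = 9F3D12F1C4D9C


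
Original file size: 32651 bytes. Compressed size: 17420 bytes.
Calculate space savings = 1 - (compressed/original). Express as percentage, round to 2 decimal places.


ratio = compressed/original = 17420/32651 = 0.533521
savings = 1 - ratio = 1 - 0.533521 = 0.466479
as a percentage: 0.466479 * 100 = 46.65%

Space savings = 1 - 17420/32651 = 46.65%


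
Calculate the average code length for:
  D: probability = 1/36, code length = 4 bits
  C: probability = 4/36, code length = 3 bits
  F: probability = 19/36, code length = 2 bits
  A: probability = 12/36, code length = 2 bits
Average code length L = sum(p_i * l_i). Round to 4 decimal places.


Weighted contributions p_i * l_i:
  D: (1/36) * 4 = 4/36
  C: (4/36) * 3 = 12/36
  F: (19/36) * 2 = 38/36
  A: (12/36) * 2 = 24/36
Sum = (4 + 12 + 38 + 24)/36 = 78/36

L = 78/36 = 2.1667 bits/symbol


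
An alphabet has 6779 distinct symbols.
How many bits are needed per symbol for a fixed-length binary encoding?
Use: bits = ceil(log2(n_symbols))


log2(6779) = 12.7269
Bracket: 2^12 = 4096 < 6779 <= 2^13 = 8192
So ceil(log2(6779)) = 13

bits = ceil(log2(6779)) = ceil(12.7269) = 13 bits


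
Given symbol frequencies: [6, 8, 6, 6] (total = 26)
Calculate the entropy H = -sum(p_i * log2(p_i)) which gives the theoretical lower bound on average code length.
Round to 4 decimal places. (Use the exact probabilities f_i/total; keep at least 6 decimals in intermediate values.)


Per-symbol terms -p_i * log2(p_i) with p_i = f_i/26:
  p = 6/26 = 0.230769: log2(p) = -2.115477, -p*log2(p) = 0.488187
  p = 8/26 = 0.307692: log2(p) = -1.700440, -p*log2(p) = 0.523212
  p = 6/26 = 0.230769: log2(p) = -2.115477, -p*log2(p) = 0.488187
  p = 6/26 = 0.230769: log2(p) = -2.115477, -p*log2(p) = 0.488187
H = 0.488187 + 0.523212 + 0.488187 + 0.488187 = 1.987773

H = 1.9878 bits/symbol


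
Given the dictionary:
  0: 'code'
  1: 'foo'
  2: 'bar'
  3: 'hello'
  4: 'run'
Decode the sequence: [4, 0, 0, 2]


Look up each index in the dictionary:
  4 -> 'run'
  0 -> 'code'
  0 -> 'code'
  2 -> 'bar'

Decoded: "run code code bar"


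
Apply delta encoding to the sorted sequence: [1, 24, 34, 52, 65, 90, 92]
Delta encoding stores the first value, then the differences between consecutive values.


First value: 1
Deltas:
  24 - 1 = 23
  34 - 24 = 10
  52 - 34 = 18
  65 - 52 = 13
  90 - 65 = 25
  92 - 90 = 2


Delta encoded: [1, 23, 10, 18, 13, 25, 2]


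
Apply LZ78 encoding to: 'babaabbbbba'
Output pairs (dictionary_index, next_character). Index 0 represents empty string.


LZ78 encoding steps:
Dictionary: {0: ''}
Step 1: w='' (idx 0), next='b' -> output (0, 'b'), add 'b' as idx 1
Step 2: w='' (idx 0), next='a' -> output (0, 'a'), add 'a' as idx 2
Step 3: w='b' (idx 1), next='a' -> output (1, 'a'), add 'ba' as idx 3
Step 4: w='a' (idx 2), next='b' -> output (2, 'b'), add 'ab' as idx 4
Step 5: w='b' (idx 1), next='b' -> output (1, 'b'), add 'bb' as idx 5
Step 6: w='bb' (idx 5), next='a' -> output (5, 'a'), add 'bba' as idx 6


Encoded: [(0, 'b'), (0, 'a'), (1, 'a'), (2, 'b'), (1, 'b'), (5, 'a')]


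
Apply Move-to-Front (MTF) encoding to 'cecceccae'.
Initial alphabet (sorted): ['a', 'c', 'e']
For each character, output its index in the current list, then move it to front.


MTF encoding:
'c': index 1 in ['a', 'c', 'e'] -> ['c', 'a', 'e']
'e': index 2 in ['c', 'a', 'e'] -> ['e', 'c', 'a']
'c': index 1 in ['e', 'c', 'a'] -> ['c', 'e', 'a']
'c': index 0 in ['c', 'e', 'a'] -> ['c', 'e', 'a']
'e': index 1 in ['c', 'e', 'a'] -> ['e', 'c', 'a']
'c': index 1 in ['e', 'c', 'a'] -> ['c', 'e', 'a']
'c': index 0 in ['c', 'e', 'a'] -> ['c', 'e', 'a']
'a': index 2 in ['c', 'e', 'a'] -> ['a', 'c', 'e']
'e': index 2 in ['a', 'c', 'e'] -> ['e', 'a', 'c']


Output: [1, 2, 1, 0, 1, 1, 0, 2, 2]


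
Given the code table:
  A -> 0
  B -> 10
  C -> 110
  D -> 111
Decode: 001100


Decoding:
0 -> A
0 -> A
110 -> C
0 -> A


Result: AACA


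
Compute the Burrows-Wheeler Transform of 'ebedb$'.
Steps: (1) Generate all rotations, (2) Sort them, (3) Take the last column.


Rotations (sorted):
  0: $ebedb -> last char: b
  1: b$ebed -> last char: d
  2: bedb$e -> last char: e
  3: db$ebe -> last char: e
  4: ebedb$ -> last char: $
  5: edb$eb -> last char: b


BWT = bdee$b


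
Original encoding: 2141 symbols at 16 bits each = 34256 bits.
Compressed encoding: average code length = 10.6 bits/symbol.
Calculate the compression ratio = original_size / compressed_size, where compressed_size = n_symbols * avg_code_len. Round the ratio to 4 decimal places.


original_size = n_symbols * orig_bits = 2141 * 16 = 34256 bits
compressed_size = n_symbols * avg_code_len = 2141 * 10.6 = 22694.6 bits
ratio = original_size / compressed_size = 34256 / 22694.6 = 1.5094

Compression ratio = 1.5094


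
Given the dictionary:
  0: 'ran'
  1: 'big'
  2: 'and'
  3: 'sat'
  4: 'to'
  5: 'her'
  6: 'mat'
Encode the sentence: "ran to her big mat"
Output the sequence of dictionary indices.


Look up each word in the dictionary:
  'ran' -> 0
  'to' -> 4
  'her' -> 5
  'big' -> 1
  'mat' -> 6

Encoded: [0, 4, 5, 1, 6]


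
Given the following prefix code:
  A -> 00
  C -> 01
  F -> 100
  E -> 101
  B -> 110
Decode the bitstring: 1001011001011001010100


Decoding step by step:
Bits 100 -> F
Bits 101 -> E
Bits 100 -> F
Bits 101 -> E
Bits 100 -> F
Bits 101 -> E
Bits 01 -> C
Bits 00 -> A


Decoded message: FEFEFECA


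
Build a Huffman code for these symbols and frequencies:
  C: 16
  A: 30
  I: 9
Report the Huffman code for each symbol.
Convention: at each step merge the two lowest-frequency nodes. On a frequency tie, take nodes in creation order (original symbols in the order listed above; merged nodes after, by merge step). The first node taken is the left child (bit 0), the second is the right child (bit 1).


Huffman tree construction:
Step 1: Merge I(9) + C(16) = 25
Step 2: Merge (I+C)(25) + A(30) = 55
Read each symbol's code off the tree from the root (left child = 0, right child = 1).

Codes:
  C: 01 (length 2)
  A: 1 (length 1)
  I: 00 (length 2)
Average code length: 80/55 = 1.4545 bits/symbol


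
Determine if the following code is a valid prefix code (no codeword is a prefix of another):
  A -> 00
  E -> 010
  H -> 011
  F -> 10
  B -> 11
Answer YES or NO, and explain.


Checking each pair (does one codeword prefix another?):
  A='00' vs E='010': no prefix
  A='00' vs H='011': no prefix
  A='00' vs F='10': no prefix
  A='00' vs B='11': no prefix
  E='010' vs A='00': no prefix
  E='010' vs H='011': no prefix
  E='010' vs F='10': no prefix
  E='010' vs B='11': no prefix
  H='011' vs A='00': no prefix
  H='011' vs E='010': no prefix
  H='011' vs F='10': no prefix
  H='011' vs B='11': no prefix
  F='10' vs A='00': no prefix
  F='10' vs E='010': no prefix
  F='10' vs H='011': no prefix
  F='10' vs B='11': no prefix
  B='11' vs A='00': no prefix
  B='11' vs E='010': no prefix
  B='11' vs H='011': no prefix
  B='11' vs F='10': no prefix
No violation found over all pairs.

YES -- this is a valid prefix code. No codeword is a prefix of any other codeword.


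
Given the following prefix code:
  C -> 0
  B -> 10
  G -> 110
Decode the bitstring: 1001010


Decoding step by step:
Bits 10 -> B
Bits 0 -> C
Bits 10 -> B
Bits 10 -> B


Decoded message: BCBB


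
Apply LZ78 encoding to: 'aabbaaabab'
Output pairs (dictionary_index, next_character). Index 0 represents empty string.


LZ78 encoding steps:
Dictionary: {0: ''}
Step 1: w='' (idx 0), next='a' -> output (0, 'a'), add 'a' as idx 1
Step 2: w='a' (idx 1), next='b' -> output (1, 'b'), add 'ab' as idx 2
Step 3: w='' (idx 0), next='b' -> output (0, 'b'), add 'b' as idx 3
Step 4: w='a' (idx 1), next='a' -> output (1, 'a'), add 'aa' as idx 4
Step 5: w='ab' (idx 2), next='a' -> output (2, 'a'), add 'aba' as idx 5
Step 6: w='b' (idx 3), end of input -> output (3, '')


Encoded: [(0, 'a'), (1, 'b'), (0, 'b'), (1, 'a'), (2, 'a'), (3, '')]


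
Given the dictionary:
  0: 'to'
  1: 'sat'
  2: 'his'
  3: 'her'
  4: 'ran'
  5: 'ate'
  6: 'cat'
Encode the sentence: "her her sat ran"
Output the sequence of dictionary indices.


Look up each word in the dictionary:
  'her' -> 3
  'her' -> 3
  'sat' -> 1
  'ran' -> 4

Encoded: [3, 3, 1, 4]


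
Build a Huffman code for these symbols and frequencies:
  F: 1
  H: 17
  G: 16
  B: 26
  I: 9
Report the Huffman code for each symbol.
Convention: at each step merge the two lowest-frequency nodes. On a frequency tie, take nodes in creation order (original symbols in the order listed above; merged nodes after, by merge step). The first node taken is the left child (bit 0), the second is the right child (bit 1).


Huffman tree construction:
Step 1: Merge F(1) + I(9) = 10
Step 2: Merge (F+I)(10) + G(16) = 26
Step 3: Merge H(17) + B(26) = 43
Step 4: Merge ((F+I)+G)(26) + (H+B)(43) = 69
Read each symbol's code off the tree from the root (left child = 0, right child = 1).

Codes:
  F: 000 (length 3)
  H: 10 (length 2)
  G: 01 (length 2)
  B: 11 (length 2)
  I: 001 (length 3)
Average code length: 148/69 = 2.1449 bits/symbol


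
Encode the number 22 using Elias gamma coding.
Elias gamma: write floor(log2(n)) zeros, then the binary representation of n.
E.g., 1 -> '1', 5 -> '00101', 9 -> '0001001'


num_bits = floor(log2(22)) + 1 = 5
leading_zeros = num_bits - 1 = 4
binary(22) = 10110

Elias gamma(22) = '0000' + '10110' = 000010110 (9 bits)


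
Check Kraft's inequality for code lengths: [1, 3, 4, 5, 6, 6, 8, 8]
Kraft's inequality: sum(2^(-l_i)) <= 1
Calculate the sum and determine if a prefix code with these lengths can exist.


Sum = 2^(-1) + 2^(-3) + 2^(-4) + 2^(-5) + 2^(-6) + 2^(-6) + 2^(-8) + 2^(-8)
    = 0.5 + 0.125 + 0.0625 + 0.03125 + 0.015625 + 0.015625 + 0.00390625 + 0.00390625
    = 194/256 = 0.7578125
Since 0.7578125 <= 1, Kraft's inequality IS satisfied.
A prefix code with these lengths CAN exist.

Kraft sum = 0.7578125. Satisfied.


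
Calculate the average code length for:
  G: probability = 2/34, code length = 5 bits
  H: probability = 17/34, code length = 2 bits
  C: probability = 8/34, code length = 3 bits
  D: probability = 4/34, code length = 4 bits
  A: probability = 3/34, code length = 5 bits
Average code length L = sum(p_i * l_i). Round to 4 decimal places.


Weighted contributions p_i * l_i:
  G: (2/34) * 5 = 10/34
  H: (17/34) * 2 = 34/34
  C: (8/34) * 3 = 24/34
  D: (4/34) * 4 = 16/34
  A: (3/34) * 5 = 15/34
Sum = (10 + 34 + 24 + 16 + 15)/34 = 99/34

L = 99/34 = 2.9118 bits/symbol


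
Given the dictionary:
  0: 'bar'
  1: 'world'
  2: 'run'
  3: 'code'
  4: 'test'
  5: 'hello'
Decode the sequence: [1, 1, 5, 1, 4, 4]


Look up each index in the dictionary:
  1 -> 'world'
  1 -> 'world'
  5 -> 'hello'
  1 -> 'world'
  4 -> 'test'
  4 -> 'test'

Decoded: "world world hello world test test"


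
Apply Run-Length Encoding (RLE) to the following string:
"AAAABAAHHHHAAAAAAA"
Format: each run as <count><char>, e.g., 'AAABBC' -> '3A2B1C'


Scanning runs left to right:
  i=0: run of 'A' x 4 -> '4A'
  i=4: run of 'B' x 1 -> '1B'
  i=5: run of 'A' x 2 -> '2A'
  i=7: run of 'H' x 4 -> '4H'
  i=11: run of 'A' x 7 -> '7A'

RLE = 4A1B2A4H7A


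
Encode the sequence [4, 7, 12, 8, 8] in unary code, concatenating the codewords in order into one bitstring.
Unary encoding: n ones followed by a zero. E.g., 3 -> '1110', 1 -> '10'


Encode each number as n ones followed by a terminating 0:
  4 -> 11110 (5 bits)
  7 -> 11111110 (8 bits)
  12 -> 1111111111110 (13 bits)
  8 -> 111111110 (9 bits)
  8 -> 111111110 (9 bits)
Total length = 5 + 8 + 13 + 9 + 9 = 44 bits.

Unary([4, 7, 12, 8, 8]) = 11110111111101111111111110111111110111111110 (44 bits)


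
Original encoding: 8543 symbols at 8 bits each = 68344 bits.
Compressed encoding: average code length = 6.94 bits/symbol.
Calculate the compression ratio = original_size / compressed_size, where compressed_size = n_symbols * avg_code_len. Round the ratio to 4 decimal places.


original_size = n_symbols * orig_bits = 8543 * 8 = 68344 bits
compressed_size = n_symbols * avg_code_len = 8543 * 6.94 = 59288.42 bits
ratio = original_size / compressed_size = 68344 / 59288.42 = 1.1527

Compression ratio = 1.1527


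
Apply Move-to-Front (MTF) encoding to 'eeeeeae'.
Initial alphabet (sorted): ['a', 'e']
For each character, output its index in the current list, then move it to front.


MTF encoding:
'e': index 1 in ['a', 'e'] -> ['e', 'a']
'e': index 0 in ['e', 'a'] -> ['e', 'a']
'e': index 0 in ['e', 'a'] -> ['e', 'a']
'e': index 0 in ['e', 'a'] -> ['e', 'a']
'e': index 0 in ['e', 'a'] -> ['e', 'a']
'a': index 1 in ['e', 'a'] -> ['a', 'e']
'e': index 1 in ['a', 'e'] -> ['e', 'a']


Output: [1, 0, 0, 0, 0, 1, 1]


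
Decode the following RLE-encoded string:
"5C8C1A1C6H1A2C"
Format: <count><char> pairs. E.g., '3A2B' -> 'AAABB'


Expanding each <count><char> pair:
  5C -> 'CCCCC'
  8C -> 'CCCCCCCC'
  1A -> 'A'
  1C -> 'C'
  6H -> 'HHHHHH'
  1A -> 'A'
  2C -> 'CC'

Decoded = CCCCCCCCCCCCCACHHHHHHACC


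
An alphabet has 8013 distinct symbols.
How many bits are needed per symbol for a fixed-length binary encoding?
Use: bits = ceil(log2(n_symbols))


log2(8013) = 12.9681
Bracket: 2^12 = 4096 < 8013 <= 2^13 = 8192
So ceil(log2(8013)) = 13

bits = ceil(log2(8013)) = ceil(12.9681) = 13 bits


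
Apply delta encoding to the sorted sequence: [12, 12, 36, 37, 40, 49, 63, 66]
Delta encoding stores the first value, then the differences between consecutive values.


First value: 12
Deltas:
  12 - 12 = 0
  36 - 12 = 24
  37 - 36 = 1
  40 - 37 = 3
  49 - 40 = 9
  63 - 49 = 14
  66 - 63 = 3


Delta encoded: [12, 0, 24, 1, 3, 9, 14, 3]


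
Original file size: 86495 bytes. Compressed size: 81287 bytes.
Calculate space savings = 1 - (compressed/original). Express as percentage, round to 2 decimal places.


ratio = compressed/original = 81287/86495 = 0.939788
savings = 1 - ratio = 1 - 0.939788 = 0.060212
as a percentage: 0.060212 * 100 = 6.02%

Space savings = 1 - 81287/86495 = 6.02%


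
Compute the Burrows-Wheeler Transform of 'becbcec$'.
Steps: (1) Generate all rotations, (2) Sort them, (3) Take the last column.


Rotations (sorted):
  0: $becbcec -> last char: c
  1: bcec$bec -> last char: c
  2: becbcec$ -> last char: $
  3: c$becbce -> last char: e
  4: cbcec$be -> last char: e
  5: cec$becb -> last char: b
  6: ec$becbc -> last char: c
  7: ecbcec$b -> last char: b


BWT = cc$eebcb


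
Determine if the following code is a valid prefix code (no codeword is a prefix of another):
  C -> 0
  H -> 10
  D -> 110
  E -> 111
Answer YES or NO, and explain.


Checking each pair (does one codeword prefix another?):
  C='0' vs H='10': no prefix
  C='0' vs D='110': no prefix
  C='0' vs E='111': no prefix
  H='10' vs C='0': no prefix
  H='10' vs D='110': no prefix
  H='10' vs E='111': no prefix
  D='110' vs C='0': no prefix
  D='110' vs H='10': no prefix
  D='110' vs E='111': no prefix
  E='111' vs C='0': no prefix
  E='111' vs H='10': no prefix
  E='111' vs D='110': no prefix
No violation found over all pairs.

YES -- this is a valid prefix code. No codeword is a prefix of any other codeword.


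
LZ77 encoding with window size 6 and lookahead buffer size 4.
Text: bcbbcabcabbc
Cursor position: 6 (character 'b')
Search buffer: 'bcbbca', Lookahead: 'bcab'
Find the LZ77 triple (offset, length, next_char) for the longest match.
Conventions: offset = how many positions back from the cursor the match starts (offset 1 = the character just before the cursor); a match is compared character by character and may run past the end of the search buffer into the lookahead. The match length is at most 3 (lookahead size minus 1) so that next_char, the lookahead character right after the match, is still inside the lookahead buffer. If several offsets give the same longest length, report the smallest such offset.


Try each offset into the search buffer:
  offset=1 (pos 5, char 'a'): match length 0
  offset=2 (pos 4, char 'c'): match length 0
  offset=3 (pos 3, char 'b'): match length 3
  offset=4 (pos 2, char 'b'): match length 1
  offset=5 (pos 1, char 'c'): match length 0
  offset=6 (pos 0, char 'b'): match length 2
Longest match has length 3 at offset 3.
next_char = character at position 6 + 3 = 9 -> 'b'

Best match: offset=3, length=3 (matching 'bca' starting at position 3)
LZ77 triple: (3, 3, 'b')
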